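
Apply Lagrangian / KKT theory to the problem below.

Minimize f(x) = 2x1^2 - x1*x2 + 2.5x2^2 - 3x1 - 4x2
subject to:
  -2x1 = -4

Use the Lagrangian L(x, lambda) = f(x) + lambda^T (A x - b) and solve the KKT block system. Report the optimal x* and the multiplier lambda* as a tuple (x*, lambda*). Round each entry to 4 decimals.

Form the Lagrangian:
  L(x, lambda) = (1/2) x^T Q x + c^T x + lambda^T (A x - b)
Stationarity (grad_x L = 0): Q x + c + A^T lambda = 0.
Primal feasibility: A x = b.

This gives the KKT block system:
  [ Q   A^T ] [ x     ]   [-c ]
  [ A    0  ] [ lambda ] = [ b ]

Solving the linear system:
  x*      = (2, 1.2)
  lambda* = (1.9)
  f(x*)   = -1.6

x* = (2, 1.2), lambda* = (1.9)


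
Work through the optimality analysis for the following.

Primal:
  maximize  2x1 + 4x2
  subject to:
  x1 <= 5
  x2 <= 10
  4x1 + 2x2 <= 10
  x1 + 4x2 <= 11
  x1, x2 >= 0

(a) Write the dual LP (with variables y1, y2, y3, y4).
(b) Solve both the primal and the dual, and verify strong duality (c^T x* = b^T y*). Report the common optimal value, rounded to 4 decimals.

The standard primal-dual pair for 'max c^T x s.t. A x <= b, x >= 0' is:
  Dual:  min b^T y  s.t.  A^T y >= c,  y >= 0.

So the dual LP is:
  minimize  5y1 + 10y2 + 10y3 + 11y4
  subject to:
    y1 + 4y3 + y4 >= 2
    y2 + 2y3 + 4y4 >= 4
    y1, y2, y3, y4 >= 0

Solving the primal: x* = (1.2857, 2.4286).
  primal value c^T x* = 12.2857.
Solving the dual: y* = (0, 0, 0.2857, 0.8571).
  dual value b^T y* = 12.2857.
Strong duality: c^T x* = b^T y*. Confirmed.

12.2857


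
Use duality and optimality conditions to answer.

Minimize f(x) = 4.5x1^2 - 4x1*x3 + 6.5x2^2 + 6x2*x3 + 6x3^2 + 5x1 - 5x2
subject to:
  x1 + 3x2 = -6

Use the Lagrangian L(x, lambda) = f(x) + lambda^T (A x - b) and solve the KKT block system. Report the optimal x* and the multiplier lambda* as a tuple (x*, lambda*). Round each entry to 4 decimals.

Form the Lagrangian:
  L(x, lambda) = (1/2) x^T Q x + c^T x + lambda^T (A x - b)
Stationarity (grad_x L = 0): Q x + c + A^T lambda = 0.
Primal feasibility: A x = b.

This gives the KKT block system:
  [ Q   A^T ] [ x     ]   [-c ]
  [ A    0  ] [ lambda ] = [ b ]

Solving the linear system:
  x*      = (-1.2537, -1.5821, 0.3731)
  lambda* = (7.7761)
  f(x*)   = 24.1493

x* = (-1.2537, -1.5821, 0.3731), lambda* = (7.7761)


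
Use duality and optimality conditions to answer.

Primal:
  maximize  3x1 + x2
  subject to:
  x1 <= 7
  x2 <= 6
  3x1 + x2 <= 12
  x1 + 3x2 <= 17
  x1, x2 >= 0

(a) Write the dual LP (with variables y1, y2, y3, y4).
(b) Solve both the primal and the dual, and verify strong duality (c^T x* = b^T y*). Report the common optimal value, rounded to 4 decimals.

The standard primal-dual pair for 'max c^T x s.t. A x <= b, x >= 0' is:
  Dual:  min b^T y  s.t.  A^T y >= c,  y >= 0.

So the dual LP is:
  minimize  7y1 + 6y2 + 12y3 + 17y4
  subject to:
    y1 + 3y3 + y4 >= 3
    y2 + y3 + 3y4 >= 1
    y1, y2, y3, y4 >= 0

Solving the primal: x* = (2.375, 4.875).
  primal value c^T x* = 12.
Solving the dual: y* = (0, 0, 1, 0).
  dual value b^T y* = 12.
Strong duality: c^T x* = b^T y*. Confirmed.

12


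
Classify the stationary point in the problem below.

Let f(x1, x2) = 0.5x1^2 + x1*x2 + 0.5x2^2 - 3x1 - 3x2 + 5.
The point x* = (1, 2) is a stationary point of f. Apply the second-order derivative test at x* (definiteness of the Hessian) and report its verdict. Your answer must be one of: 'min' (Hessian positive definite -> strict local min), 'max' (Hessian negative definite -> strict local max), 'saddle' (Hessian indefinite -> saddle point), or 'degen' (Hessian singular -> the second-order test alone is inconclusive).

Compute the Hessian H = grad^2 f:
  H = [[1, 1], [1, 1]]
Verify stationarity: grad f(x*) = H x* + g = (0, 0).
Eigenvalues of H: 0, 2.
H has a zero eigenvalue (singular; positive semidefinite but not definite), so H is neither positive definite, negative definite, nor indefinite. The second-order test alone is inconclusive -> degen.
(Indeed, f is constant along the null direction of H through x*, so x* is not a strict local extremum.)

degen


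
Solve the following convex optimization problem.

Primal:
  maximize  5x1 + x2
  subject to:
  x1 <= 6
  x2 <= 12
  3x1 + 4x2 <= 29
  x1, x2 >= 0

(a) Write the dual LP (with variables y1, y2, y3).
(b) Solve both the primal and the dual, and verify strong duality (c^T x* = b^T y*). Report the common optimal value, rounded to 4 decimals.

The standard primal-dual pair for 'max c^T x s.t. A x <= b, x >= 0' is:
  Dual:  min b^T y  s.t.  A^T y >= c,  y >= 0.

So the dual LP is:
  minimize  6y1 + 12y2 + 29y3
  subject to:
    y1 + 3y3 >= 5
    y2 + 4y3 >= 1
    y1, y2, y3 >= 0

Solving the primal: x* = (6, 2.75).
  primal value c^T x* = 32.75.
Solving the dual: y* = (4.25, 0, 0.25).
  dual value b^T y* = 32.75.
Strong duality: c^T x* = b^T y*. Confirmed.

32.75


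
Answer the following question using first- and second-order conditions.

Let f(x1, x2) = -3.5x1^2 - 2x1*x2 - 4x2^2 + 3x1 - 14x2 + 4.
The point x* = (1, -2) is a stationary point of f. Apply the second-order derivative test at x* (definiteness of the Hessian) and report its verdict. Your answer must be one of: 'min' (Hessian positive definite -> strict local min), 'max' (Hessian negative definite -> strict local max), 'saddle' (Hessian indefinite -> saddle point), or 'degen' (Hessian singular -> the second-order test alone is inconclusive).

Compute the Hessian H = grad^2 f:
  H = [[-7, -2], [-2, -8]]
Verify stationarity: grad f(x*) = H x* + g = (0, 0).
Eigenvalues of H: -9.5616, -5.4384.
Both eigenvalues < 0, so H is negative definite -> x* is a strict local max.

max


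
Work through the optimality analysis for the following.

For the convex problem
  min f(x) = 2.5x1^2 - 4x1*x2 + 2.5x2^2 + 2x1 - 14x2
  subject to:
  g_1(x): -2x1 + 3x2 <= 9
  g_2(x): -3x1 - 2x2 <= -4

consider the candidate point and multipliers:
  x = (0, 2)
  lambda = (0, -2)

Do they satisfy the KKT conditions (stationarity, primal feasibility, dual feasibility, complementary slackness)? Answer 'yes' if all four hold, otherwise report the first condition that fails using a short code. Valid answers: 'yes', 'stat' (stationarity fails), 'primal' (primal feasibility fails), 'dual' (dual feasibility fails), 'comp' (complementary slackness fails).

Gradient of f: grad f(x) = Q x + c = (-6, -4)
Constraint values g_i(x) = a_i^T x - b_i:
  g_1((0, 2)) = -3
  g_2((0, 2)) = 0
Stationarity residual: grad f(x) + sum_i lambda_i a_i = (0, 0)
  -> stationarity OK
Primal feasibility (all g_i <= 0): OK
Dual feasibility (all lambda_i >= 0): FAILS
Complementary slackness (lambda_i * g_i(x) = 0 for all i): OK

Verdict: the first failing condition is dual_feasibility -> dual.

dual


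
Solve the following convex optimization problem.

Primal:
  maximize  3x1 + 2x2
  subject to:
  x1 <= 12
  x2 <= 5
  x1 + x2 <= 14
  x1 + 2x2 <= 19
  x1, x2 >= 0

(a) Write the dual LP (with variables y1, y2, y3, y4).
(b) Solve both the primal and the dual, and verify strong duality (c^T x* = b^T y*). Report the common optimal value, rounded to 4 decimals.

The standard primal-dual pair for 'max c^T x s.t. A x <= b, x >= 0' is:
  Dual:  min b^T y  s.t.  A^T y >= c,  y >= 0.

So the dual LP is:
  minimize  12y1 + 5y2 + 14y3 + 19y4
  subject to:
    y1 + y3 + y4 >= 3
    y2 + y3 + 2y4 >= 2
    y1, y2, y3, y4 >= 0

Solving the primal: x* = (12, 2).
  primal value c^T x* = 40.
Solving the dual: y* = (1, 0, 2, 0).
  dual value b^T y* = 40.
Strong duality: c^T x* = b^T y*. Confirmed.

40


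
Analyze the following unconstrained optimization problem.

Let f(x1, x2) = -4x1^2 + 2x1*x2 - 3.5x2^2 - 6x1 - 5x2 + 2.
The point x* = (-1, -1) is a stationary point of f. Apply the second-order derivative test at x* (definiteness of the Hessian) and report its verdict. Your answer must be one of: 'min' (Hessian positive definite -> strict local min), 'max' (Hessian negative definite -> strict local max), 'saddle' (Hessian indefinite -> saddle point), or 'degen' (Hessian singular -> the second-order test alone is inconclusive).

Compute the Hessian H = grad^2 f:
  H = [[-8, 2], [2, -7]]
Verify stationarity: grad f(x*) = H x* + g = (0, 0).
Eigenvalues of H: -9.5616, -5.4384.
Both eigenvalues < 0, so H is negative definite -> x* is a strict local max.

max


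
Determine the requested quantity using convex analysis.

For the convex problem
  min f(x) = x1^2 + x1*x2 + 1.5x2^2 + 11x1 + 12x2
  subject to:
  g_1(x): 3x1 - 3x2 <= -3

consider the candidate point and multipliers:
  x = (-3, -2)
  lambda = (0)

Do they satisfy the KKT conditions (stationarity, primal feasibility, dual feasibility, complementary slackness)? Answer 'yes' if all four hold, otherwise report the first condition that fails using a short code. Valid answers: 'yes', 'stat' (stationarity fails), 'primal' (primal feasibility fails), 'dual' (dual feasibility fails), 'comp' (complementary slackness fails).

Gradient of f: grad f(x) = Q x + c = (3, 3)
Constraint values g_i(x) = a_i^T x - b_i:
  g_1((-3, -2)) = 0
Stationarity residual: grad f(x) + sum_i lambda_i a_i = (3, 3)
  -> stationarity FAILS
Primal feasibility (all g_i <= 0): OK
Dual feasibility (all lambda_i >= 0): OK
Complementary slackness (lambda_i * g_i(x) = 0 for all i): OK

Verdict: the first failing condition is stationarity -> stat.

stat


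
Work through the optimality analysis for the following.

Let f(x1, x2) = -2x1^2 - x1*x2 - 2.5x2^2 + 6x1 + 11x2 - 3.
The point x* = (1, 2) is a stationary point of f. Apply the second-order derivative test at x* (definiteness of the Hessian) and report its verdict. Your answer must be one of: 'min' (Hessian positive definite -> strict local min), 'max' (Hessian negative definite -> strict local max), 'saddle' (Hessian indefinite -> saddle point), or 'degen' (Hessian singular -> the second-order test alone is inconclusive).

Compute the Hessian H = grad^2 f:
  H = [[-4, -1], [-1, -5]]
Verify stationarity: grad f(x*) = H x* + g = (0, 0).
Eigenvalues of H: -5.618, -3.382.
Both eigenvalues < 0, so H is negative definite -> x* is a strict local max.

max


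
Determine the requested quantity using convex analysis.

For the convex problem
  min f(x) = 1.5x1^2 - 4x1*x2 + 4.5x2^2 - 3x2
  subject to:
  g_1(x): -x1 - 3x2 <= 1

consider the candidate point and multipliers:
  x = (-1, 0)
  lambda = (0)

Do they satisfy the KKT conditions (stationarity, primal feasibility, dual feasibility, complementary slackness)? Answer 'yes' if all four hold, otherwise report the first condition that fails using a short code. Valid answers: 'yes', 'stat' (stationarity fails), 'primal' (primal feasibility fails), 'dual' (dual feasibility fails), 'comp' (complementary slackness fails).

Gradient of f: grad f(x) = Q x + c = (-3, 1)
Constraint values g_i(x) = a_i^T x - b_i:
  g_1((-1, 0)) = 0
Stationarity residual: grad f(x) + sum_i lambda_i a_i = (-3, 1)
  -> stationarity FAILS
Primal feasibility (all g_i <= 0): OK
Dual feasibility (all lambda_i >= 0): OK
Complementary slackness (lambda_i * g_i(x) = 0 for all i): OK

Verdict: the first failing condition is stationarity -> stat.

stat


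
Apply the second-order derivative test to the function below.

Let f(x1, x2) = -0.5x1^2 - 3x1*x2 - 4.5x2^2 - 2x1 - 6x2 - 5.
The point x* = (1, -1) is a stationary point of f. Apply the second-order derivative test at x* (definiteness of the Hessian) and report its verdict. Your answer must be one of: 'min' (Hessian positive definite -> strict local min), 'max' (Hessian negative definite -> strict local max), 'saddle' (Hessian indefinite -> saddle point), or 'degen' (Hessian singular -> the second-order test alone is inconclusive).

Compute the Hessian H = grad^2 f:
  H = [[-1, -3], [-3, -9]]
Verify stationarity: grad f(x*) = H x* + g = (0, 0).
Eigenvalues of H: -10, 0.
H has a zero eigenvalue (singular; negative semidefinite but not definite), so H is neither positive definite, negative definite, nor indefinite. The second-order test alone is inconclusive -> degen.
(Indeed, f is constant along the null direction of H through x*, so x* is not a strict local extremum.)

degen


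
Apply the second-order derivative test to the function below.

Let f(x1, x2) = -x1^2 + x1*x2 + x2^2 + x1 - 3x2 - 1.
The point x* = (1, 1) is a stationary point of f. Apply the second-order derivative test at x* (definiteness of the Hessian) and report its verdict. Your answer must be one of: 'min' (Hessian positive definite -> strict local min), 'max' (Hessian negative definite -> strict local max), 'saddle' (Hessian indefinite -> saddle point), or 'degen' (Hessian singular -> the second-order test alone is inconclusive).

Compute the Hessian H = grad^2 f:
  H = [[-2, 1], [1, 2]]
Verify stationarity: grad f(x*) = H x* + g = (0, 0).
Eigenvalues of H: -2.2361, 2.2361.
Eigenvalues have mixed signs, so H is indefinite -> x* is a saddle point.

saddle


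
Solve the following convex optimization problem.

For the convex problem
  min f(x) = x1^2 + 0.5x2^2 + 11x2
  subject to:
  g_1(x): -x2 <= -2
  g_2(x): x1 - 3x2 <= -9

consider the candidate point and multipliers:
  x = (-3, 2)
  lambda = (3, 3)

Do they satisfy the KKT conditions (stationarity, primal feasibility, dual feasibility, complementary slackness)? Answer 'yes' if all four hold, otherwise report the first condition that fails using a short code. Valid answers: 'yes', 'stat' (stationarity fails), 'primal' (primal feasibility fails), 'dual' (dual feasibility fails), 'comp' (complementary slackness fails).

Gradient of f: grad f(x) = Q x + c = (-6, 13)
Constraint values g_i(x) = a_i^T x - b_i:
  g_1((-3, 2)) = 0
  g_2((-3, 2)) = 0
Stationarity residual: grad f(x) + sum_i lambda_i a_i = (-3, 1)
  -> stationarity FAILS
Primal feasibility (all g_i <= 0): OK
Dual feasibility (all lambda_i >= 0): OK
Complementary slackness (lambda_i * g_i(x) = 0 for all i): OK

Verdict: the first failing condition is stationarity -> stat.

stat


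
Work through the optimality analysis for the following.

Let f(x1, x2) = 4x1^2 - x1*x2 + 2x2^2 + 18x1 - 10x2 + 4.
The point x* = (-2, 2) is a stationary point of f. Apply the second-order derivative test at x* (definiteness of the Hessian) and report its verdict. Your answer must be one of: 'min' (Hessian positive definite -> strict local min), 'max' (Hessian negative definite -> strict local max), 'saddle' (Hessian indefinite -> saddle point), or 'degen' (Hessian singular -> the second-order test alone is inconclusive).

Compute the Hessian H = grad^2 f:
  H = [[8, -1], [-1, 4]]
Verify stationarity: grad f(x*) = H x* + g = (0, 0).
Eigenvalues of H: 3.7639, 8.2361.
Both eigenvalues > 0, so H is positive definite -> x* is a strict local min.

min


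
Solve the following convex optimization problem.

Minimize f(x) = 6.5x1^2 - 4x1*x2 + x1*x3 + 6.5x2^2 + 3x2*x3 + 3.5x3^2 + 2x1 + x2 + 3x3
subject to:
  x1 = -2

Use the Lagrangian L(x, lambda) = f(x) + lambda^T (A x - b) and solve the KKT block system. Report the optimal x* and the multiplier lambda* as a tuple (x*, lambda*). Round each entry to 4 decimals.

Form the Lagrangian:
  L(x, lambda) = (1/2) x^T Q x + c^T x + lambda^T (A x - b)
Stationarity (grad_x L = 0): Q x + c + A^T lambda = 0.
Primal feasibility: A x = b.

This gives the KKT block system:
  [ Q   A^T ] [ x     ]   [-c ]
  [ A    0  ] [ lambda ] = [ b ]

Solving the linear system:
  x*      = (-2, -0.7317, 0.1707)
  lambda* = (20.9024)
  f(x*)   = 18.7927

x* = (-2, -0.7317, 0.1707), lambda* = (20.9024)


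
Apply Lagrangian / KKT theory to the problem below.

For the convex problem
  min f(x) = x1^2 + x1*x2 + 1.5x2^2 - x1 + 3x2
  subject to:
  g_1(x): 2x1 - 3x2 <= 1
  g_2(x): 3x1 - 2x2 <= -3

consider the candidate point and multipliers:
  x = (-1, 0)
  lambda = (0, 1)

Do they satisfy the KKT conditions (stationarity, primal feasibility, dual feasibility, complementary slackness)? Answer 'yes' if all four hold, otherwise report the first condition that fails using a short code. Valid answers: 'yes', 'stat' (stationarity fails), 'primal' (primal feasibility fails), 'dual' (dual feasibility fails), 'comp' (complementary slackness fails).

Gradient of f: grad f(x) = Q x + c = (-3, 2)
Constraint values g_i(x) = a_i^T x - b_i:
  g_1((-1, 0)) = -3
  g_2((-1, 0)) = 0
Stationarity residual: grad f(x) + sum_i lambda_i a_i = (0, 0)
  -> stationarity OK
Primal feasibility (all g_i <= 0): OK
Dual feasibility (all lambda_i >= 0): OK
Complementary slackness (lambda_i * g_i(x) = 0 for all i): OK

Verdict: yes, KKT holds.

yes


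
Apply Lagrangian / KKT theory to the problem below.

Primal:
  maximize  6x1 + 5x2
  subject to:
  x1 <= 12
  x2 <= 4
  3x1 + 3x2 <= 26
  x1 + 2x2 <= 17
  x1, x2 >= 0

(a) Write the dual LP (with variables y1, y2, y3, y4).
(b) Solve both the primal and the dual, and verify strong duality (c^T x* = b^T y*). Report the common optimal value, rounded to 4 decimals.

The standard primal-dual pair for 'max c^T x s.t. A x <= b, x >= 0' is:
  Dual:  min b^T y  s.t.  A^T y >= c,  y >= 0.

So the dual LP is:
  minimize  12y1 + 4y2 + 26y3 + 17y4
  subject to:
    y1 + 3y3 + y4 >= 6
    y2 + 3y3 + 2y4 >= 5
    y1, y2, y3, y4 >= 0

Solving the primal: x* = (8.6667, 0).
  primal value c^T x* = 52.
Solving the dual: y* = (0, 0, 2, 0).
  dual value b^T y* = 52.
Strong duality: c^T x* = b^T y*. Confirmed.

52


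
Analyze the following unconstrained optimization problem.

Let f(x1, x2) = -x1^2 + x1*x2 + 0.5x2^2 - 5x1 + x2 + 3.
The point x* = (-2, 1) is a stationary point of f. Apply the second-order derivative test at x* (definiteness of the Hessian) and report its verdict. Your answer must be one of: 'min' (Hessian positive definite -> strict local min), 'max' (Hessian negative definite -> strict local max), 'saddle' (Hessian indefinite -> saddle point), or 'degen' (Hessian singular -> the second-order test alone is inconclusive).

Compute the Hessian H = grad^2 f:
  H = [[-2, 1], [1, 1]]
Verify stationarity: grad f(x*) = H x* + g = (0, 0).
Eigenvalues of H: -2.3028, 1.3028.
Eigenvalues have mixed signs, so H is indefinite -> x* is a saddle point.

saddle


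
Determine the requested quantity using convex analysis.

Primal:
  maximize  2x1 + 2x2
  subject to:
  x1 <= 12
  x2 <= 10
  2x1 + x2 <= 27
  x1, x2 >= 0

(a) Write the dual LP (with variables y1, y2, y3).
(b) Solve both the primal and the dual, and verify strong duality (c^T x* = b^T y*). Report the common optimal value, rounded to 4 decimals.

The standard primal-dual pair for 'max c^T x s.t. A x <= b, x >= 0' is:
  Dual:  min b^T y  s.t.  A^T y >= c,  y >= 0.

So the dual LP is:
  minimize  12y1 + 10y2 + 27y3
  subject to:
    y1 + 2y3 >= 2
    y2 + y3 >= 2
    y1, y2, y3 >= 0

Solving the primal: x* = (8.5, 10).
  primal value c^T x* = 37.
Solving the dual: y* = (0, 1, 1).
  dual value b^T y* = 37.
Strong duality: c^T x* = b^T y*. Confirmed.

37


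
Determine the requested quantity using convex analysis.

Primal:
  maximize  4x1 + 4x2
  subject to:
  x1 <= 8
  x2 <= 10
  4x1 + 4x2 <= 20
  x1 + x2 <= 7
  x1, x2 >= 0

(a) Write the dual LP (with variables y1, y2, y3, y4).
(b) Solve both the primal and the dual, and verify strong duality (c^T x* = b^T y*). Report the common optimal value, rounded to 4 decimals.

The standard primal-dual pair for 'max c^T x s.t. A x <= b, x >= 0' is:
  Dual:  min b^T y  s.t.  A^T y >= c,  y >= 0.

So the dual LP is:
  minimize  8y1 + 10y2 + 20y3 + 7y4
  subject to:
    y1 + 4y3 + y4 >= 4
    y2 + 4y3 + y4 >= 4
    y1, y2, y3, y4 >= 0

Solving the primal: x* = (5, 0).
  primal value c^T x* = 20.
Solving the dual: y* = (0, 0, 1, 0).
  dual value b^T y* = 20.
Strong duality: c^T x* = b^T y*. Confirmed.

20


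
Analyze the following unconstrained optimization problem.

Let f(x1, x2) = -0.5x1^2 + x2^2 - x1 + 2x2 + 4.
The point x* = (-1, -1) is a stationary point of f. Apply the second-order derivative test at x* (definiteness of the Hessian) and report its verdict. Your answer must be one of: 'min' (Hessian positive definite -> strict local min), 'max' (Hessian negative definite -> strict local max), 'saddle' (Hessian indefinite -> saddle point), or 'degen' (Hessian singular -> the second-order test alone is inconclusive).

Compute the Hessian H = grad^2 f:
  H = [[-1, 0], [0, 2]]
Verify stationarity: grad f(x*) = H x* + g = (0, 0).
Eigenvalues of H: -1, 2.
Eigenvalues have mixed signs, so H is indefinite -> x* is a saddle point.

saddle


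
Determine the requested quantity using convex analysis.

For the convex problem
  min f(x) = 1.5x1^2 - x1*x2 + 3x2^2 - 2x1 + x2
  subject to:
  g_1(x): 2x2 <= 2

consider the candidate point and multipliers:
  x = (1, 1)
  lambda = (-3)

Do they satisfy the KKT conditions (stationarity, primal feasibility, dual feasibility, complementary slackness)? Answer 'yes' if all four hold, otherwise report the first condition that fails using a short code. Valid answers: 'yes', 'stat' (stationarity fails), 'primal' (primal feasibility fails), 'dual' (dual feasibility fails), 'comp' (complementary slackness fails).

Gradient of f: grad f(x) = Q x + c = (0, 6)
Constraint values g_i(x) = a_i^T x - b_i:
  g_1((1, 1)) = 0
Stationarity residual: grad f(x) + sum_i lambda_i a_i = (0, 0)
  -> stationarity OK
Primal feasibility (all g_i <= 0): OK
Dual feasibility (all lambda_i >= 0): FAILS
Complementary slackness (lambda_i * g_i(x) = 0 for all i): OK

Verdict: the first failing condition is dual_feasibility -> dual.

dual


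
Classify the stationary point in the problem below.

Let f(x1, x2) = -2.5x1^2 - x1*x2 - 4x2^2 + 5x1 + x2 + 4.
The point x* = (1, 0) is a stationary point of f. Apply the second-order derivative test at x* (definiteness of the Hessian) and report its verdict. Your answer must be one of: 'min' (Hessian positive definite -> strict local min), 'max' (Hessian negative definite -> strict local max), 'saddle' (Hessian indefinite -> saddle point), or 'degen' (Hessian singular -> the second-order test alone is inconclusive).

Compute the Hessian H = grad^2 f:
  H = [[-5, -1], [-1, -8]]
Verify stationarity: grad f(x*) = H x* + g = (0, 0).
Eigenvalues of H: -8.3028, -4.6972.
Both eigenvalues < 0, so H is negative definite -> x* is a strict local max.

max


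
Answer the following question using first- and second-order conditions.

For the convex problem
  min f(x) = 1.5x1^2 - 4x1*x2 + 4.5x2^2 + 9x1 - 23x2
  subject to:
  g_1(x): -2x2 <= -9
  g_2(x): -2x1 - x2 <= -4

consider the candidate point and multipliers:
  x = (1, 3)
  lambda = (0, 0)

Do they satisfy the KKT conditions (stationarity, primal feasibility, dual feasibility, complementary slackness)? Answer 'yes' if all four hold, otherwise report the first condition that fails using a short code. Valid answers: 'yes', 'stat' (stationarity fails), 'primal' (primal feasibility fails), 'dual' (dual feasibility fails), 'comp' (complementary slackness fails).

Gradient of f: grad f(x) = Q x + c = (0, 0)
Constraint values g_i(x) = a_i^T x - b_i:
  g_1((1, 3)) = 3
  g_2((1, 3)) = -1
Stationarity residual: grad f(x) + sum_i lambda_i a_i = (0, 0)
  -> stationarity OK
Primal feasibility (all g_i <= 0): FAILS
Dual feasibility (all lambda_i >= 0): OK
Complementary slackness (lambda_i * g_i(x) = 0 for all i): OK

Verdict: the first failing condition is primal_feasibility -> primal.

primal


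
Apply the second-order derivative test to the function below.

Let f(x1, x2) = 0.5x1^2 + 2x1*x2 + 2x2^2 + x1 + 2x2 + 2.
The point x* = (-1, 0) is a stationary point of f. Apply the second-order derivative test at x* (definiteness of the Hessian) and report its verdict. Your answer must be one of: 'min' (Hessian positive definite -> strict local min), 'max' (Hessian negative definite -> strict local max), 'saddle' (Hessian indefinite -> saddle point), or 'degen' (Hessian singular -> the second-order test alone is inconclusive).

Compute the Hessian H = grad^2 f:
  H = [[1, 2], [2, 4]]
Verify stationarity: grad f(x*) = H x* + g = (0, 0).
Eigenvalues of H: 0, 5.
H has a zero eigenvalue (singular; positive semidefinite but not definite), so H is neither positive definite, negative definite, nor indefinite. The second-order test alone is inconclusive -> degen.
(Indeed, f is constant along the null direction of H through x*, so x* is not a strict local extremum.)

degen


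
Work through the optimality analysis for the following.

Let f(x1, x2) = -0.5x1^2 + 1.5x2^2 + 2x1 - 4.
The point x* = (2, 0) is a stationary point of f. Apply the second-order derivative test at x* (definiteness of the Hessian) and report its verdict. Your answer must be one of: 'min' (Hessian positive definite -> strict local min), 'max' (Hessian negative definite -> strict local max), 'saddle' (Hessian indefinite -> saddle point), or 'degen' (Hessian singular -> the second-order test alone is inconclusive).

Compute the Hessian H = grad^2 f:
  H = [[-1, 0], [0, 3]]
Verify stationarity: grad f(x*) = H x* + g = (0, 0).
Eigenvalues of H: -1, 3.
Eigenvalues have mixed signs, so H is indefinite -> x* is a saddle point.

saddle


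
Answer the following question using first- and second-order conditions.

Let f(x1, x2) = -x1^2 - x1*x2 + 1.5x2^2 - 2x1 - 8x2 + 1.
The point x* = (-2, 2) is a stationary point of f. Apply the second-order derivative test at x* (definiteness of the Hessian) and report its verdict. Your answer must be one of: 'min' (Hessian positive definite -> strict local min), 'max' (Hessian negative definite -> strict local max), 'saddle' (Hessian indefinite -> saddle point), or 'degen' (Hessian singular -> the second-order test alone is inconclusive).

Compute the Hessian H = grad^2 f:
  H = [[-2, -1], [-1, 3]]
Verify stationarity: grad f(x*) = H x* + g = (0, 0).
Eigenvalues of H: -2.1926, 3.1926.
Eigenvalues have mixed signs, so H is indefinite -> x* is a saddle point.

saddle


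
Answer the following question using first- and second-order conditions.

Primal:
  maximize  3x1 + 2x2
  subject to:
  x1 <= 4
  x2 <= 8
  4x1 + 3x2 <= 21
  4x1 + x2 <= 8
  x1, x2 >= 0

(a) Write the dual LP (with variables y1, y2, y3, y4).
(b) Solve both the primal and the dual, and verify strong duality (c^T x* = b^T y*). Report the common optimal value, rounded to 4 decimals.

The standard primal-dual pair for 'max c^T x s.t. A x <= b, x >= 0' is:
  Dual:  min b^T y  s.t.  A^T y >= c,  y >= 0.

So the dual LP is:
  minimize  4y1 + 8y2 + 21y3 + 8y4
  subject to:
    y1 + 4y3 + 4y4 >= 3
    y2 + 3y3 + y4 >= 2
    y1, y2, y3, y4 >= 0

Solving the primal: x* = (0.375, 6.5).
  primal value c^T x* = 14.125.
Solving the dual: y* = (0, 0, 0.625, 0.125).
  dual value b^T y* = 14.125.
Strong duality: c^T x* = b^T y*. Confirmed.

14.125


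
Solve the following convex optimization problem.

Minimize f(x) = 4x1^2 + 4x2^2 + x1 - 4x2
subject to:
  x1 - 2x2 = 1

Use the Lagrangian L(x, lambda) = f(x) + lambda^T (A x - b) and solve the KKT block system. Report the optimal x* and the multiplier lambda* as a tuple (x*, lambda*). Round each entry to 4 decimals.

Form the Lagrangian:
  L(x, lambda) = (1/2) x^T Q x + c^T x + lambda^T (A x - b)
Stationarity (grad_x L = 0): Q x + c + A^T lambda = 0.
Primal feasibility: A x = b.

This gives the KKT block system:
  [ Q   A^T ] [ x     ]   [-c ]
  [ A    0  ] [ lambda ] = [ b ]

Solving the linear system:
  x*      = (0.3, -0.35)
  lambda* = (-3.4)
  f(x*)   = 2.55

x* = (0.3, -0.35), lambda* = (-3.4)


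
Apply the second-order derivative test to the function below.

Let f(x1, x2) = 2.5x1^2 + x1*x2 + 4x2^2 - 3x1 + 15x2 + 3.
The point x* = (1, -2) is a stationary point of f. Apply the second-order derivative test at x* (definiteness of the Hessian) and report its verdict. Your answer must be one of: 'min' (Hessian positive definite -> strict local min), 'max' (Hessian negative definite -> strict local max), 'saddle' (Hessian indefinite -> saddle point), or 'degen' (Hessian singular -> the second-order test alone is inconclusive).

Compute the Hessian H = grad^2 f:
  H = [[5, 1], [1, 8]]
Verify stationarity: grad f(x*) = H x* + g = (0, 0).
Eigenvalues of H: 4.6972, 8.3028.
Both eigenvalues > 0, so H is positive definite -> x* is a strict local min.

min


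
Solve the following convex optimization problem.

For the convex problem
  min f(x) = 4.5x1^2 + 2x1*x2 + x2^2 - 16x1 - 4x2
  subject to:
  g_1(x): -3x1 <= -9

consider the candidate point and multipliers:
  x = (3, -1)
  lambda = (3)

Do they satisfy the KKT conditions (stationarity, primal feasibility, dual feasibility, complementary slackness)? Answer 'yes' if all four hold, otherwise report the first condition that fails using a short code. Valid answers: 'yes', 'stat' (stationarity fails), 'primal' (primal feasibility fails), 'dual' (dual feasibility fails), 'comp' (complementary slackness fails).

Gradient of f: grad f(x) = Q x + c = (9, 0)
Constraint values g_i(x) = a_i^T x - b_i:
  g_1((3, -1)) = 0
Stationarity residual: grad f(x) + sum_i lambda_i a_i = (0, 0)
  -> stationarity OK
Primal feasibility (all g_i <= 0): OK
Dual feasibility (all lambda_i >= 0): OK
Complementary slackness (lambda_i * g_i(x) = 0 for all i): OK

Verdict: yes, KKT holds.

yes


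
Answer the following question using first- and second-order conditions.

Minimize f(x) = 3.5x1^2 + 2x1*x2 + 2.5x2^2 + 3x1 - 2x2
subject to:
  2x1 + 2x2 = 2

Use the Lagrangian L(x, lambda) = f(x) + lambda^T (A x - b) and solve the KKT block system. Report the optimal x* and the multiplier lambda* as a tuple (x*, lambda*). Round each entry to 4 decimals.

Form the Lagrangian:
  L(x, lambda) = (1/2) x^T Q x + c^T x + lambda^T (A x - b)
Stationarity (grad_x L = 0): Q x + c + A^T lambda = 0.
Primal feasibility: A x = b.

This gives the KKT block system:
  [ Q   A^T ] [ x     ]   [-c ]
  [ A    0  ] [ lambda ] = [ b ]

Solving the linear system:
  x*      = (-0.25, 1.25)
  lambda* = (-1.875)
  f(x*)   = 0.25

x* = (-0.25, 1.25), lambda* = (-1.875)


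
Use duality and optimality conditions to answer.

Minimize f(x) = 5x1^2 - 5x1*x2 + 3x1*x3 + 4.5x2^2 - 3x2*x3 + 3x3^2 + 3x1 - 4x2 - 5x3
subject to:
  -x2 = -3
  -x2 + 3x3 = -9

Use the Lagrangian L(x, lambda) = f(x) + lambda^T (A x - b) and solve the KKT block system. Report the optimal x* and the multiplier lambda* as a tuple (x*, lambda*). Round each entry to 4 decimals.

Form the Lagrangian:
  L(x, lambda) = (1/2) x^T Q x + c^T x + lambda^T (A x - b)
Stationarity (grad_x L = 0): Q x + c + A^T lambda = 0.
Primal feasibility: A x = b.

This gives the KKT block system:
  [ Q   A^T ] [ x     ]   [-c ]
  [ A    0  ] [ lambda ] = [ b ]

Solving the linear system:
  x*      = (1.8, 3, -2)
  lambda* = (13.1333, 6.8667)
  f(x*)   = 52.3

x* = (1.8, 3, -2), lambda* = (13.1333, 6.8667)


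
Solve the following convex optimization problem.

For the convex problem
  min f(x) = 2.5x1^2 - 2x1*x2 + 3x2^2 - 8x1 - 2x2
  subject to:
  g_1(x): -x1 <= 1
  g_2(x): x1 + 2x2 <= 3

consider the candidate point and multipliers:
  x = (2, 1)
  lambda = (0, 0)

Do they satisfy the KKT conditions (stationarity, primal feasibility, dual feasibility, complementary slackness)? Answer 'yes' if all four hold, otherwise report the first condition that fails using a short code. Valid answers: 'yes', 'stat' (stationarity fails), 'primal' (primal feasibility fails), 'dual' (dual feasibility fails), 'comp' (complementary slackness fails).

Gradient of f: grad f(x) = Q x + c = (0, 0)
Constraint values g_i(x) = a_i^T x - b_i:
  g_1((2, 1)) = -3
  g_2((2, 1)) = 1
Stationarity residual: grad f(x) + sum_i lambda_i a_i = (0, 0)
  -> stationarity OK
Primal feasibility (all g_i <= 0): FAILS
Dual feasibility (all lambda_i >= 0): OK
Complementary slackness (lambda_i * g_i(x) = 0 for all i): OK

Verdict: the first failing condition is primal_feasibility -> primal.

primal


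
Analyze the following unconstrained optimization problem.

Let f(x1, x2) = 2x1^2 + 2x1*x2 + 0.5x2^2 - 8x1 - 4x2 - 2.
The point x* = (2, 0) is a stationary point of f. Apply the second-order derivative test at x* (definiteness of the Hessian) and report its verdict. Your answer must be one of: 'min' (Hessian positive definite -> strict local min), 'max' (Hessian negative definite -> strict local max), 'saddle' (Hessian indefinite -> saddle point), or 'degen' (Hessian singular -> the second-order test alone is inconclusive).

Compute the Hessian H = grad^2 f:
  H = [[4, 2], [2, 1]]
Verify stationarity: grad f(x*) = H x* + g = (0, 0).
Eigenvalues of H: 0, 5.
H has a zero eigenvalue (singular; positive semidefinite but not definite), so H is neither positive definite, negative definite, nor indefinite. The second-order test alone is inconclusive -> degen.
(Indeed, f is constant along the null direction of H through x*, so x* is not a strict local extremum.)

degen


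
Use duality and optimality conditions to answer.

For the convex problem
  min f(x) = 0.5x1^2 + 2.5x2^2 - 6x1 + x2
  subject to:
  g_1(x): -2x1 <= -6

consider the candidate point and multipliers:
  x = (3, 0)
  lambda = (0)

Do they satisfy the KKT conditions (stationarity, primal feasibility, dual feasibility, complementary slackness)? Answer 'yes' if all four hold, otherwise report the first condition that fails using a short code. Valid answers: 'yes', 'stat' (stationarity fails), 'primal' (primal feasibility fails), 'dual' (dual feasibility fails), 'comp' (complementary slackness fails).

Gradient of f: grad f(x) = Q x + c = (-3, 1)
Constraint values g_i(x) = a_i^T x - b_i:
  g_1((3, 0)) = 0
Stationarity residual: grad f(x) + sum_i lambda_i a_i = (-3, 1)
  -> stationarity FAILS
Primal feasibility (all g_i <= 0): OK
Dual feasibility (all lambda_i >= 0): OK
Complementary slackness (lambda_i * g_i(x) = 0 for all i): OK

Verdict: the first failing condition is stationarity -> stat.

stat


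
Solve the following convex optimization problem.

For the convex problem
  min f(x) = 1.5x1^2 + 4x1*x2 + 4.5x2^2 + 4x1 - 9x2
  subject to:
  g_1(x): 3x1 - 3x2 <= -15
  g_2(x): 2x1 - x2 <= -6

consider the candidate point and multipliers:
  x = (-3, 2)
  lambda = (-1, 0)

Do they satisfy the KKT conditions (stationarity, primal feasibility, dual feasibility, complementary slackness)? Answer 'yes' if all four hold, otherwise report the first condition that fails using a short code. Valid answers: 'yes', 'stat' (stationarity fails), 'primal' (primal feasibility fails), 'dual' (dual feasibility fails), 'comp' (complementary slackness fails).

Gradient of f: grad f(x) = Q x + c = (3, -3)
Constraint values g_i(x) = a_i^T x - b_i:
  g_1((-3, 2)) = 0
  g_2((-3, 2)) = -2
Stationarity residual: grad f(x) + sum_i lambda_i a_i = (0, 0)
  -> stationarity OK
Primal feasibility (all g_i <= 0): OK
Dual feasibility (all lambda_i >= 0): FAILS
Complementary slackness (lambda_i * g_i(x) = 0 for all i): OK

Verdict: the first failing condition is dual_feasibility -> dual.

dual


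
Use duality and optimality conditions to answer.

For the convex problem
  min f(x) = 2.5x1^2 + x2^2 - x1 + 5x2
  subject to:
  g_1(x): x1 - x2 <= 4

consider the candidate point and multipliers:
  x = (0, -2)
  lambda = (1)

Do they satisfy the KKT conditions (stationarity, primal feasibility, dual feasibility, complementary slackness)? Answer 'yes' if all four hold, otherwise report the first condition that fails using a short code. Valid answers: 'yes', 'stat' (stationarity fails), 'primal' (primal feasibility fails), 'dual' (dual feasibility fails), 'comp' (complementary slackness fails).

Gradient of f: grad f(x) = Q x + c = (-1, 1)
Constraint values g_i(x) = a_i^T x - b_i:
  g_1((0, -2)) = -2
Stationarity residual: grad f(x) + sum_i lambda_i a_i = (0, 0)
  -> stationarity OK
Primal feasibility (all g_i <= 0): OK
Dual feasibility (all lambda_i >= 0): OK
Complementary slackness (lambda_i * g_i(x) = 0 for all i): FAILS

Verdict: the first failing condition is complementary_slackness -> comp.

comp


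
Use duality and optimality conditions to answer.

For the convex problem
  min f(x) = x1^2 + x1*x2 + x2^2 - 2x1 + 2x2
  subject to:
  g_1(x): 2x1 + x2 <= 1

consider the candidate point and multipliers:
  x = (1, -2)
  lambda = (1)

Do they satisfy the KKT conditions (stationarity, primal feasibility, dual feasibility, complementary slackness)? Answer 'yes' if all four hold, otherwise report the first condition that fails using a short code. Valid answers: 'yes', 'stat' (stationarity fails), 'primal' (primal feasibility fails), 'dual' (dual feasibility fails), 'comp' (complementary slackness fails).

Gradient of f: grad f(x) = Q x + c = (-2, -1)
Constraint values g_i(x) = a_i^T x - b_i:
  g_1((1, -2)) = -1
Stationarity residual: grad f(x) + sum_i lambda_i a_i = (0, 0)
  -> stationarity OK
Primal feasibility (all g_i <= 0): OK
Dual feasibility (all lambda_i >= 0): OK
Complementary slackness (lambda_i * g_i(x) = 0 for all i): FAILS

Verdict: the first failing condition is complementary_slackness -> comp.

comp


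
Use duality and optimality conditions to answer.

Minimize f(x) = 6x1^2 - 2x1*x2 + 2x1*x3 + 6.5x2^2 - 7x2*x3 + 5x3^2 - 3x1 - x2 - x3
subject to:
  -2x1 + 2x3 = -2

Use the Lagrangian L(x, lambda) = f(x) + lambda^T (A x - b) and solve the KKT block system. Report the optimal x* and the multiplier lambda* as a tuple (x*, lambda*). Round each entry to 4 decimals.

Form the Lagrangian:
  L(x, lambda) = (1/2) x^T Q x + c^T x + lambda^T (A x - b)
Stationarity (grad_x L = 0): Q x + c + A^T lambda = 0.
Primal feasibility: A x = b.

This gives the KKT block system:
  [ Q   A^T ] [ x     ]   [-c ]
  [ A    0  ] [ lambda ] = [ b ]

Solving the linear system:
  x*      = (0.5992, -0.0467, -0.4008)
  lambda* = (1.7412)
  f(x*)   = 1.0661

x* = (0.5992, -0.0467, -0.4008), lambda* = (1.7412)


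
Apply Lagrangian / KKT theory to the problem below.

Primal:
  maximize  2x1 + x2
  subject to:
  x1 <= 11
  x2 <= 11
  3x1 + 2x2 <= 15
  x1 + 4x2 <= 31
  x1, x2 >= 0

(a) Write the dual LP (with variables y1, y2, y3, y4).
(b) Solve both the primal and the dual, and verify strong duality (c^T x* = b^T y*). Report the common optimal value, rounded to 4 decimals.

The standard primal-dual pair for 'max c^T x s.t. A x <= b, x >= 0' is:
  Dual:  min b^T y  s.t.  A^T y >= c,  y >= 0.

So the dual LP is:
  minimize  11y1 + 11y2 + 15y3 + 31y4
  subject to:
    y1 + 3y3 + y4 >= 2
    y2 + 2y3 + 4y4 >= 1
    y1, y2, y3, y4 >= 0

Solving the primal: x* = (5, 0).
  primal value c^T x* = 10.
Solving the dual: y* = (0, 0, 0.6667, 0).
  dual value b^T y* = 10.
Strong duality: c^T x* = b^T y*. Confirmed.

10


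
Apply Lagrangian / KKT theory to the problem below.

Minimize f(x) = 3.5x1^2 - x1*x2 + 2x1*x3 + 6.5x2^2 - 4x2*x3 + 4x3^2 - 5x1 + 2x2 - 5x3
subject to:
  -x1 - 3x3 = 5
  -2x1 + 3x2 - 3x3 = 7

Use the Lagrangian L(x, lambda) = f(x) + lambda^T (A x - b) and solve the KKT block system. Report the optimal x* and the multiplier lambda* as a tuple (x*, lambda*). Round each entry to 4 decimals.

Form the Lagrangian:
  L(x, lambda) = (1/2) x^T Q x + c^T x + lambda^T (A x - b)
Stationarity (grad_x L = 0): Q x + c + A^T lambda = 0.
Primal feasibility: A x = b.

This gives the KKT block system:
  [ Q   A^T ] [ x     ]   [-c ]
  [ A    0  ] [ lambda ] = [ b ]

Solving the linear system:
  x*      = (-0.4595, 0.5135, -1.5135)
  lambda* = (-1.6306, -5.0631)
  f(x*)   = 27.2432

x* = (-0.4595, 0.5135, -1.5135), lambda* = (-1.6306, -5.0631)


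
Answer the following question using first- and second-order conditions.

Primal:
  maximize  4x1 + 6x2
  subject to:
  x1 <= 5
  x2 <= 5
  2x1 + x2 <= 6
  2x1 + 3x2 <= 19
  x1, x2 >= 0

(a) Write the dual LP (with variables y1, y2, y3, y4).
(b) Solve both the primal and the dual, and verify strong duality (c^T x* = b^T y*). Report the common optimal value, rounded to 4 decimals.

The standard primal-dual pair for 'max c^T x s.t. A x <= b, x >= 0' is:
  Dual:  min b^T y  s.t.  A^T y >= c,  y >= 0.

So the dual LP is:
  minimize  5y1 + 5y2 + 6y3 + 19y4
  subject to:
    y1 + 2y3 + 2y4 >= 4
    y2 + y3 + 3y4 >= 6
    y1, y2, y3, y4 >= 0

Solving the primal: x* = (0.5, 5).
  primal value c^T x* = 32.
Solving the dual: y* = (0, 4, 2, 0).
  dual value b^T y* = 32.
Strong duality: c^T x* = b^T y*. Confirmed.

32


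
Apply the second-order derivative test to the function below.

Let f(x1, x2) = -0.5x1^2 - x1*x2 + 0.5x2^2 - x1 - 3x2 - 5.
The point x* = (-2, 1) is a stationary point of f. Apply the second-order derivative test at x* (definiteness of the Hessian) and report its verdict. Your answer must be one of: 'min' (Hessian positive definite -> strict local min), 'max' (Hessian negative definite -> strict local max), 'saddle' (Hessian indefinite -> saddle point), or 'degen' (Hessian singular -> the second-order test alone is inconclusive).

Compute the Hessian H = grad^2 f:
  H = [[-1, -1], [-1, 1]]
Verify stationarity: grad f(x*) = H x* + g = (0, 0).
Eigenvalues of H: -1.4142, 1.4142.
Eigenvalues have mixed signs, so H is indefinite -> x* is a saddle point.

saddle
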